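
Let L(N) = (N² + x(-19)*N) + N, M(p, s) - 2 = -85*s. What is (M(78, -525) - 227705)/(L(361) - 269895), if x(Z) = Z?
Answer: 91539/73036 ≈ 1.2533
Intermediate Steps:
M(p, s) = 2 - 85*s
L(N) = N² - 18*N (L(N) = (N² - 19*N) + N = N² - 18*N)
(M(78, -525) - 227705)/(L(361) - 269895) = ((2 - 85*(-525)) - 227705)/(361*(-18 + 361) - 269895) = ((2 + 44625) - 227705)/(361*343 - 269895) = (44627 - 227705)/(123823 - 269895) = -183078/(-146072) = -183078*(-1/146072) = 91539/73036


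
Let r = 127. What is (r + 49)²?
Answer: 30976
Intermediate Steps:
(r + 49)² = (127 + 49)² = 176² = 30976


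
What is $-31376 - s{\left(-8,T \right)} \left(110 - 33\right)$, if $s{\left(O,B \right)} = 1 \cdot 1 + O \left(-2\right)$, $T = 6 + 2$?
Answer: $-32685$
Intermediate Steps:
$T = 8$
$s{\left(O,B \right)} = 1 - 2 O$
$-31376 - s{\left(-8,T \right)} \left(110 - 33\right) = -31376 - \left(1 - -16\right) \left(110 - 33\right) = -31376 - \left(1 + 16\right) 77 = -31376 - 17 \cdot 77 = -31376 - 1309 = -32685$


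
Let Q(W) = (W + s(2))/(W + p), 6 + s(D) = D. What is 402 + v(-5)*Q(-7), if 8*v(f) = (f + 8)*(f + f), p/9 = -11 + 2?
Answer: 12849/32 ≈ 401.53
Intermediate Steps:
s(D) = -6 + D
p = -81 (p = 9*(-11 + 2) = 9*(-9) = -81)
v(f) = f*(8 + f)/4 (v(f) = ((f + 8)*(f + f))/8 = ((8 + f)*(2*f))/8 = (2*f*(8 + f))/8 = f*(8 + f)/4)
Q(W) = (-4 + W)/(-81 + W) (Q(W) = (W + (-6 + 2))/(W - 81) = (W - 4)/(-81 + W) = (-4 + W)/(-81 + W))
402 + v(-5)*Q(-7) = 402 + ((¼)*(-5)*(8 - 5))*((-4 - 7)/(-81 - 7)) = 402 + ((¼)*(-5)*3)*(-11/(-88)) = 402 - (-15)*(-11)/352 = 402 - 15/4*⅛ = 402 - 15/32 = 12849/32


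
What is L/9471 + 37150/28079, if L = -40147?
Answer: -775439963/265936209 ≈ -2.9159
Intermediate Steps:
L/9471 + 37150/28079 = -40147/9471 + 37150/28079 = -775439963/265936209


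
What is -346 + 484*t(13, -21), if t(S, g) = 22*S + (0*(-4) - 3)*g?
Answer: 168570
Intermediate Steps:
t(S, g) = -3*g + 22*S (t(S, g) = 22*S + (0 - 3)*g = 22*S - 3*g = -3*g + 22*S)
-346 + 484*t(13, -21) = -346 + 484*(-3*(-21) + 22*13) = -346 + 484*(63 + 286) = -346 + 484*349 = -346 + 168916 = 168570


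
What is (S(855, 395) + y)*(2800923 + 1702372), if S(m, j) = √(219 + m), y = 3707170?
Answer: 16694480125150 + 4503295*√1074 ≈ 1.6695e+13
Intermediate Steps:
(S(855, 395) + y)*(2800923 + 1702372) = (√(219 + 855) + 3707170)*(2800923 + 1702372) = (√1074 + 3707170)*4503295 = (3707170 + √1074)*4503295 = 16694480125150 + 4503295*√1074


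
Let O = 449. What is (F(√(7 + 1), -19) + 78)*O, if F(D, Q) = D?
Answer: 35022 + 898*√2 ≈ 36292.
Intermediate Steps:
(F(√(7 + 1), -19) + 78)*O = (√(7 + 1) + 78)*449 = (√8 + 78)*449 = (2*√2 + 78)*449 = (78 + 2*√2)*449 = 35022 + 898*√2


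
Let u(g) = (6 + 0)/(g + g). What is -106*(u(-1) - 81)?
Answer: 8904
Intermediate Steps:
u(g) = 3/g (u(g) = 6/((2*g)) = 6*(1/(2*g)) = 3/g)
-106*(u(-1) - 81) = -106*(3/(-1) - 81) = -106*(3*(-1) - 81) = -106*(-3 - 81) = -106*(-84) = 8904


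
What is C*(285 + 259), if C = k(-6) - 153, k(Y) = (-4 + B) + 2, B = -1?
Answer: -84864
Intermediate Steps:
k(Y) = -3 (k(Y) = (-4 - 1) + 2 = -5 + 2 = -3)
C = -156 (C = -3 - 153 = -156)
C*(285 + 259) = -156*(285 + 259) = -156*544 = -84864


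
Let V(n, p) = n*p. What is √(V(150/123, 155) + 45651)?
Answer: √77057081/41 ≈ 214.10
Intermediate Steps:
√(V(150/123, 155) + 45651) = √((150/123)*155 + 45651) = √((150*(1/123))*155 + 45651) = √((50/41)*155 + 45651) = √(7750/41 + 45651) = √(1879441/41) = √77057081/41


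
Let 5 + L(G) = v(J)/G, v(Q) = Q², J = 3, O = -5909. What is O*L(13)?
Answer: 330904/13 ≈ 25454.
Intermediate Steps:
L(G) = -5 + 9/G (L(G) = -5 + 3²/G = -5 + 9/G)
O*L(13) = -5909*(-5 + 9/13) = -5909*(-56/13) = 330904/13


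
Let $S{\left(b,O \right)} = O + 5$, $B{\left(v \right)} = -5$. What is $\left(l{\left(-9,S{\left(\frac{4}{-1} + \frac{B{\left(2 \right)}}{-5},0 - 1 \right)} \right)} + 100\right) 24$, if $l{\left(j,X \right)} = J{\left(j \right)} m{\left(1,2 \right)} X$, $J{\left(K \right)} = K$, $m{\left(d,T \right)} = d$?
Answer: $1536$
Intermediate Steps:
$S{\left(b,O \right)} = 5 + O$
$l{\left(j,X \right)} = X j$ ($l{\left(j,X \right)} = j 1 X = j X = X j$)
$\left(l{\left(-9,S{\left(\frac{4}{-1} + \frac{B{\left(2 \right)}}{-5},0 - 1 \right)} \right)} + 100\right) 24 = \left(\left(5 + \left(0 - 1\right)\right) \left(-9\right) + 100\right) 24 = \left(\left(5 - 1\right) \left(-9\right) + 100\right) 24 = \left(4 \left(-9\right) + 100\right) 24 = \left(-36 + 100\right) 24 = 64 \cdot 24 = 1536$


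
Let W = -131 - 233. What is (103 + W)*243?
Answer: -63423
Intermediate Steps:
W = -364
(103 + W)*243 = (103 - 364)*243 = -261*243 = -63423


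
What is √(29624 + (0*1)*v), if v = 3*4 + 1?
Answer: 46*√14 ≈ 172.12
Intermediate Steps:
v = 13 (v = 12 + 1 = 13)
√(29624 + (0*1)*v) = √(29624 + (0*1)*13) = √(29624 + 0*13) = √(29624 + 0) = √29624 = 46*√14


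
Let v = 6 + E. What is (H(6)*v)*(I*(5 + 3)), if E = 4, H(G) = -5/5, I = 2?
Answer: -160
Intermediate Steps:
H(G) = -1 (H(G) = -5*1/5 = -1)
v = 10 (v = 6 + 4 = 10)
(H(6)*v)*(I*(5 + 3)) = (-1*10)*(2*(5 + 3)) = -20*8 = -10*16 = -160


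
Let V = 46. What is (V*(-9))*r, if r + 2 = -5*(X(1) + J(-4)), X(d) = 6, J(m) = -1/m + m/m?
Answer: 31671/2 ≈ 15836.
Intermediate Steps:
J(m) = 1 - 1/m (J(m) = -1/m + 1 = 1 - 1/m)
r = -153/4 (r = -2 - 5*(6 + (-1 - 4)/(-4)) = -2 - 5*(6 - 1/4*(-5)) = -2 - 5*(6 + 5/4) = -2 - 5*29/4 = -2 - 145/4 = -153/4 ≈ -38.250)
(V*(-9))*r = (46*(-9))*(-153/4) = -414*(-153/4) = 31671/2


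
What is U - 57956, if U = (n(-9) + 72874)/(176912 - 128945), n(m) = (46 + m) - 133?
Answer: -2779902674/47967 ≈ -57955.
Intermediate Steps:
n(m) = -87 + m
U = 72778/47967 (U = ((-87 - 9) + 72874)/(176912 - 128945) = (-96 + 72874)/47967 = 72778*(1/47967) = 72778/47967 ≈ 1.5173)
U - 57956 = 72778/47967 - 57956 = -2779902674/47967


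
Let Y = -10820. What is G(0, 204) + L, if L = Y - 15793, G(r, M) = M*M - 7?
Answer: 14996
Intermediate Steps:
G(r, M) = -7 + M² (G(r, M) = M² - 7 = -7 + M²)
L = -26613 (L = -10820 - 15793 = -26613)
G(0, 204) + L = (-7 + 204²) - 26613 = (-7 + 41616) - 26613 = 41609 - 26613 = 14996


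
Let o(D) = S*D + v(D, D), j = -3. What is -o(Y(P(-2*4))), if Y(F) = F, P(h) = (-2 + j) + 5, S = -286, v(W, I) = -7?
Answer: 7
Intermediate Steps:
P(h) = 0 (P(h) = (-2 - 3) + 5 = -5 + 5 = 0)
o(D) = -7 - 286*D (o(D) = -286*D - 7 = -7 - 286*D)
-o(Y(P(-2*4))) = -(-7 - 286*0) = -(-7 + 0) = -1*(-7) = 7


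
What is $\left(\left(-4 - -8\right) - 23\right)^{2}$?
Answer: $361$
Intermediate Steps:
$\left(\left(-4 - -8\right) - 23\right)^{2} = \left(\left(-4 + 8\right) - 23\right)^{2} = \left(4 - 23\right)^{2} = \left(-19\right)^{2} = 361$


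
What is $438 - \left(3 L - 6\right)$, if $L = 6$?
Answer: $426$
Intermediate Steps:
$438 - \left(3 L - 6\right) = 438 - \left(3 \cdot 6 - 6\right) = 438 - \left(18 - 6\right) = 438 - 12 = 426$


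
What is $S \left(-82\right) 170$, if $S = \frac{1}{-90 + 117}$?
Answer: $- \frac{13940}{27} \approx -516.3$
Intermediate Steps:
$S = \frac{1}{27} \approx 0.037037$
$S \left(-82\right) 170 = \frac{1}{27} \left(-82\right) 170 = \left(- \frac{82}{27}\right) 170 = - \frac{13940}{27}$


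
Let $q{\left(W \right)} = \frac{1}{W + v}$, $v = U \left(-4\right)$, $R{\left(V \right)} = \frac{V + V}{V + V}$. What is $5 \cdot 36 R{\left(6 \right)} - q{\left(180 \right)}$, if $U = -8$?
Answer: $\frac{38159}{212} \approx 180.0$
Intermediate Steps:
$R{\left(V \right)} = 1$ ($R{\left(V \right)} = \frac{2 V}{2 V} = 2 V \frac{1}{2 V} = 1$)
$v = 32$ ($v = \left(-8\right) \left(-4\right) = 32$)
$q{\left(W \right)} = \frac{1}{32 + W}$ ($q{\left(W \right)} = \frac{1}{W + 32} = \frac{1}{32 + W}$)
$5 \cdot 36 R{\left(6 \right)} - q{\left(180 \right)} = 5 \cdot 36 \cdot 1 - \frac{1}{32 + 180} = 180 \cdot 1 - \frac{1}{212} = 180 - \frac{1}{212} = \frac{38159}{212}$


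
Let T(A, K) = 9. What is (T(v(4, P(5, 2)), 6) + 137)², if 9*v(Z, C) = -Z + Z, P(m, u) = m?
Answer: 21316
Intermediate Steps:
v(Z, C) = 0 (v(Z, C) = (-Z + Z)/9 = (⅑)*0 = 0)
(T(v(4, P(5, 2)), 6) + 137)² = (9 + 137)² = 146² = 21316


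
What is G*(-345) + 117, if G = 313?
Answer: -107868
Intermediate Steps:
G*(-345) + 117 = 313*(-345) + 117 = -107985 + 117 = -107868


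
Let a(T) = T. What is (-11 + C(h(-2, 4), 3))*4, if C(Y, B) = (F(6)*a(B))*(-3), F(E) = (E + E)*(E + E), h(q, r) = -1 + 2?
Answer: -5228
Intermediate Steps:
h(q, r) = 1
F(E) = 4*E² (F(E) = (2*E)*(2*E) = 4*E²)
C(Y, B) = -432*B (C(Y, B) = ((4*6²)*B)*(-3) = ((4*36)*B)*(-3) = (144*B)*(-3) = -432*B)
(-11 + C(h(-2, 4), 3))*4 = (-11 - 432*3)*4 = (-11 - 1296)*4 = -1307*4 = -5228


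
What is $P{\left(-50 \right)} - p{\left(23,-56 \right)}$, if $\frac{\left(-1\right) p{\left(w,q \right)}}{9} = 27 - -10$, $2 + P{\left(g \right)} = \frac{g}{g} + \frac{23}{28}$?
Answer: $\frac{9319}{28} \approx 332.82$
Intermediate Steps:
$P{\left(g \right)} = - \frac{5}{28}$ ($P{\left(g \right)} = -2 + \left(\frac{g}{g} + \frac{23}{28}\right) = -2 + \left(1 + 23 \cdot \frac{1}{28}\right) = -2 + \left(1 + \frac{23}{28}\right) = -2 + \frac{51}{28} = - \frac{5}{28}$)
$p{\left(w,q \right)} = -333$ ($p{\left(w,q \right)} = - 9 \left(27 - -10\right) = - 9 \left(27 + 10\right) = \left(-9\right) 37 = -333$)
$P{\left(-50 \right)} - p{\left(23,-56 \right)} = - \frac{5}{28} - -333 = - \frac{5}{28} + 333 = \frac{9319}{28}$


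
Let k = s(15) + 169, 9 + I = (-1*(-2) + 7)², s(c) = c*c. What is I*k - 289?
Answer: 28079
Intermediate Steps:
s(c) = c²
I = 72 (I = -9 + (-1*(-2) + 7)² = -9 + (2 + 7)² = -9 + 9² = -9 + 81 = 72)
k = 394 (k = 15² + 169 = 225 + 169 = 394)
I*k - 289 = 72*394 - 289 = 28368 - 289 = 28079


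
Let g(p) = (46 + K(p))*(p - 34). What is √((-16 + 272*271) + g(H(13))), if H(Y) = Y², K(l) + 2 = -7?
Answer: √78691 ≈ 280.52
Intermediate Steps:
K(l) = -9 (K(l) = -2 - 7 = -9)
g(p) = -1258 + 37*p (g(p) = (46 - 9)*(p - 34) = 37*(-34 + p) = -1258 + 37*p)
√((-16 + 272*271) + g(H(13))) = √((-16 + 272*271) + (-1258 + 37*13²)) = √((-16 + 73712) + (-1258 + 37*169)) = √(73696 + (-1258 + 6253)) = √(73696 + 4995) = √78691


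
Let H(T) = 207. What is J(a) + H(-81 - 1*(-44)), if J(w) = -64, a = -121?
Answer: 143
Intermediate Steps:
J(a) + H(-81 - 1*(-44)) = -64 + 207 = 143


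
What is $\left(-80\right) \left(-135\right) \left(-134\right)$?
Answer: $-1447200$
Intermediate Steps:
$\left(-80\right) \left(-135\right) \left(-134\right) = 10800 \left(-134\right) = -1447200$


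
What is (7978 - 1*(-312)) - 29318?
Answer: -21028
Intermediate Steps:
(7978 - 1*(-312)) - 29318 = (7978 + 312) - 29318 = 8290 - 29318 = -21028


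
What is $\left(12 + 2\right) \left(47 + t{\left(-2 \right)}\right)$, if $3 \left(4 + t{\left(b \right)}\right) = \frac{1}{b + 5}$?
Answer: $\frac{5432}{9} \approx 603.56$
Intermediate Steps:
$t{\left(b \right)} = -4 + \frac{1}{3 \left(5 + b\right)}$ ($t{\left(b \right)} = -4 + \frac{1}{3 \left(b + 5\right)} = -4 + \frac{1}{3 \left(5 + b\right)}$)
$\left(12 + 2\right) \left(47 + t{\left(-2 \right)}\right) = \left(12 + 2\right) \left(47 + \frac{-59 - -24}{3 \left(5 - 2\right)}\right) = 14 \left(47 + \frac{-59 + 24}{3 \cdot 3}\right) = 14 \left(47 + \frac{1}{3} \cdot \frac{1}{3} \left(-35\right)\right) = 14 \left(47 - \frac{35}{9}\right) = 14 \cdot \frac{388}{9} = \frac{5432}{9}$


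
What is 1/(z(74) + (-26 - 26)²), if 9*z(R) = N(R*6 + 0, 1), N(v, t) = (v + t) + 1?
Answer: 9/24782 ≈ 0.00036317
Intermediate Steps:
N(v, t) = 1 + t + v (N(v, t) = (t + v) + 1 = 1 + t + v)
z(R) = 2/9 + 2*R/3 (z(R) = (1 + 1 + (R*6 + 0))/9 = (1 + 1 + (6*R + 0))/9 = (1 + 1 + 6*R)/9 = (2 + 6*R)/9 = 2/9 + 2*R/3)
1/(z(74) + (-26 - 26)²) = 1/((2/9 + (⅔)*74) + (-26 - 26)²) = 1/((2/9 + 148/3) + (-52)²) = 1/(446/9 + 2704) = 1/(24782/9) = 9/24782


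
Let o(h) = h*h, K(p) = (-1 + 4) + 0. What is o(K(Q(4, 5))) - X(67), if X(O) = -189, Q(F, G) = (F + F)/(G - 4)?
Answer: 198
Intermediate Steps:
Q(F, G) = 2*F/(-4 + G) (Q(F, G) = (2*F)/(-4 + G) = 2*F/(-4 + G))
K(p) = 3 (K(p) = 3 + 0 = 3)
o(h) = h²
o(K(Q(4, 5))) - X(67) = 3² - 1*(-189) = 9 + 189 = 198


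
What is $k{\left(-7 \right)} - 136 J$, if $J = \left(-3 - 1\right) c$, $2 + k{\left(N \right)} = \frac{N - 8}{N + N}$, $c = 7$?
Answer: $\frac{53299}{14} \approx 3807.1$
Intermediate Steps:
$k{\left(N \right)} = -2 + \frac{-8 + N}{2 N}$ ($k{\left(N \right)} = -2 + \frac{N - 8}{N + N} = -2 + \frac{-8 + N}{2 N}$)
$J = -28$ ($J = \left(-3 - 1\right) 7 = \left(-4\right) 7 = -28$)
$k{\left(-7 \right)} - 136 J = \left(- \frac{3}{2} - \frac{4}{-7}\right) - -3808 = \left(- \frac{3}{2} - - \frac{4}{7}\right) + 3808 = \left(- \frac{3}{2} + \frac{4}{7}\right) + 3808 = - \frac{13}{14} + 3808 = \frac{53299}{14}$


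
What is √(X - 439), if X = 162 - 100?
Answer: I*√377 ≈ 19.417*I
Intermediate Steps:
X = 62
√(X - 439) = √(62 - 439) = √(-377) = I*√377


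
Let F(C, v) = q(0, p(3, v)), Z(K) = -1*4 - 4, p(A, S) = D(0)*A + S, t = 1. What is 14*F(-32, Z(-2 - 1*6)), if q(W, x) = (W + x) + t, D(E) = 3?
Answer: 28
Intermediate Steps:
p(A, S) = S + 3*A (p(A, S) = 3*A + S = S + 3*A)
Z(K) = -8 (Z(K) = -4 - 4 = -8)
q(W, x) = 1 + W + x (q(W, x) = (W + x) + 1 = 1 + W + x)
F(C, v) = 10 + v (F(C, v) = 1 + 0 + (v + 3*3) = 1 + 0 + (v + 9) = 1 + 0 + (9 + v) = 10 + v)
14*F(-32, Z(-2 - 1*6)) = 14*(10 - 8) = 14*2 = 28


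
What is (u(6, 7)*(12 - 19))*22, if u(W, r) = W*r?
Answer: -6468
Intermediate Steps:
(u(6, 7)*(12 - 19))*22 = ((6*7)*(12 - 19))*22 = (42*(-7))*22 = -294*22 = -6468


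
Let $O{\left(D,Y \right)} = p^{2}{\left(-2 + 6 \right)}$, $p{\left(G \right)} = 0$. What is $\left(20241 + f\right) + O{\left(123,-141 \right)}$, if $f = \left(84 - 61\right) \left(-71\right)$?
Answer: $18608$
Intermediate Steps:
$f = -1633$ ($f = 23 \left(-71\right) = -1633$)
$O{\left(D,Y \right)} = 0$ ($O{\left(D,Y \right)} = 0^{2} = 0$)
$\left(20241 + f\right) + O{\left(123,-141 \right)} = \left(20241 - 1633\right) + 0 = 18608 + 0 = 18608$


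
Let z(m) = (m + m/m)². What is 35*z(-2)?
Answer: 35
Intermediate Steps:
z(m) = (1 + m)² (z(m) = (m + 1)² = (1 + m)²)
35*z(-2) = 35*(1 - 2)² = 35*(-1)² = 35*1 = 35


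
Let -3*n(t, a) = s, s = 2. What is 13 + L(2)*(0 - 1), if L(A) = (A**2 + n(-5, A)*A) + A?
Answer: 25/3 ≈ 8.3333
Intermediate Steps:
n(t, a) = -2/3 (n(t, a) = -1/3*2 = -2/3)
L(A) = A**2 + A/3 (L(A) = (A**2 - 2*A/3) + A = A**2 + A/3)
13 + L(2)*(0 - 1) = 13 + (2*(1/3 + 2))*(0 - 1) = 13 + (2*(7/3))*(-1) = 13 + (14/3)*(-1) = 13 - 14/3 = 25/3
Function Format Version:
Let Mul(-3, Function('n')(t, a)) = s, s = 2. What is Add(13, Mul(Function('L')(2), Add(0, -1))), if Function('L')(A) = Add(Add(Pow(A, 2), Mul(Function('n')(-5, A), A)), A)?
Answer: Rational(25, 3) ≈ 8.3333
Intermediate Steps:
Function('n')(t, a) = Rational(-2, 3) (Function('n')(t, a) = Mul(Rational(-1, 3), 2) = Rational(-2, 3))
Function('L')(A) = Add(Pow(A, 2), Mul(Rational(1, 3), A)) (Function('L')(A) = Add(Add(Pow(A, 2), Mul(Rational(-2, 3), A)), A) = Add(Pow(A, 2), Mul(Rational(1, 3), A)))
Add(13, Mul(Function('L')(2), Add(0, -1))) = Add(13, Mul(Mul(2, Add(Rational(1, 3), 2)), Add(0, -1))) = Add(13, Mul(Mul(2, Rational(7, 3)), -1)) = Add(13, Mul(Rational(14, 3), -1)) = Add(13, Rational(-14, 3)) = Rational(25, 3)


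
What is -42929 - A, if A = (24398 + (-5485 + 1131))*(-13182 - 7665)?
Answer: 417814339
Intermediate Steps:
A = -417857268 (A = (24398 - 4354)*(-20847) = 20044*(-20847) = -417857268)
-42929 - A = -42929 - 1*(-417857268) = -42929 + 417857268 = 417814339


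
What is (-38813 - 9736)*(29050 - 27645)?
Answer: -68211345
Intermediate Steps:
(-38813 - 9736)*(29050 - 27645) = -48549*1405 = -68211345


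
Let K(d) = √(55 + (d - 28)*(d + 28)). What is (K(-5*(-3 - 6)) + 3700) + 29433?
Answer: 33169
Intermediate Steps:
K(d) = √(55 + (-28 + d)*(28 + d))
(K(-5*(-3 - 6)) + 3700) + 29433 = (√(-729 + (-5*(-3 - 6))²) + 3700) + 29433 = (√(-729 + (-5*(-9))²) + 3700) + 29433 = (√(-729 + 45²) + 3700) + 29433 = (√(-729 + 2025) + 3700) + 29433 = (√1296 + 3700) + 29433 = (36 + 3700) + 29433 = 3736 + 29433 = 33169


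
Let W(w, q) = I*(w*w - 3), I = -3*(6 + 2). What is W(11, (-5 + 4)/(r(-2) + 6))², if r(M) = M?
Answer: 8020224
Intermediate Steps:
I = -24 (I = -3*8 = -24)
W(w, q) = 72 - 24*w² (W(w, q) = -24*(w*w - 3) = -24*(w² - 3) = -24*(-3 + w²) = 72 - 24*w²)
W(11, (-5 + 4)/(r(-2) + 6))² = (72 - 24*11²)² = (72 - 24*121)² = (72 - 2904)² = (-2832)² = 8020224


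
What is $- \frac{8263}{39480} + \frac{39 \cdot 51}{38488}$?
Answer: $- \frac{880517}{5586420} \approx -0.15762$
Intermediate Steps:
$- \frac{8263}{39480} + \frac{39 \cdot 51}{38488} = \left(-8263\right) \frac{1}{39480} + 1989 \cdot \frac{1}{38488} = - \frac{8263}{39480} + \frac{117}{2264} = - \frac{880517}{5586420}$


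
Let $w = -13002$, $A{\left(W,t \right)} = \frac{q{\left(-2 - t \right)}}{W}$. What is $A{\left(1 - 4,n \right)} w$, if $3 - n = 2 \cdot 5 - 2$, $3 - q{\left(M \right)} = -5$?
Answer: $34672$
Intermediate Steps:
$q{\left(M \right)} = 8$ ($q{\left(M \right)} = 3 - -5 = 3 + 5 = 8$)
$n = -5$ ($n = 3 - \left(2 \cdot 5 - 2\right) = 3 - \left(10 - 2\right) = 3 - 8 = -5$)
$A{\left(W,t \right)} = \frac{8}{W}$
$A{\left(1 - 4,n \right)} w = \frac{8}{1 - 4} \left(-13002\right) = \frac{8}{-3} \left(-13002\right) = 8 \left(- \frac{1}{3}\right) \left(-13002\right) = \left(- \frac{8}{3}\right) \left(-13002\right) = 34672$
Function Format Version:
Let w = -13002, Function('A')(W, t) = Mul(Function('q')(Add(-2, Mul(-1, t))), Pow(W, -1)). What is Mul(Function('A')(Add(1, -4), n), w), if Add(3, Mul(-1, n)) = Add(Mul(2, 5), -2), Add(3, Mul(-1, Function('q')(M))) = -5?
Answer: 34672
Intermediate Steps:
Function('q')(M) = 8 (Function('q')(M) = Add(3, Mul(-1, -5)) = Add(3, 5) = 8)
n = -5 (n = Add(3, Mul(-1, Add(Mul(2, 5), -2))) = Add(3, Mul(-1, Add(10, -2))) = Add(3, Mul(-1, 8)) = Add(3, -8) = -5)
Function('A')(W, t) = Mul(8, Pow(W, -1))
Mul(Function('A')(Add(1, -4), n), w) = Mul(Mul(8, Pow(Add(1, -4), -1)), -13002) = Mul(Mul(8, Pow(-3, -1)), -13002) = Mul(Mul(8, Rational(-1, 3)), -13002) = Mul(Rational(-8, 3), -13002) = 34672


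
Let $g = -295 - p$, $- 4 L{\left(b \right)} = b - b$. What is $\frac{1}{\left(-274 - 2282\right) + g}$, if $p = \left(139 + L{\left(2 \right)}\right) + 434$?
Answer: $- \frac{1}{3424} \approx -0.00029206$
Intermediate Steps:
$L{\left(b \right)} = 0$ ($L{\left(b \right)} = - \frac{b - b}{4} = \left(- \frac{1}{4}\right) 0 = 0$)
$p = 573$ ($p = \left(139 + 0\right) + 434 = 139 + 434 = 573$)
$g = -868$ ($g = -295 - 573 = -868$)
$\frac{1}{\left(-274 - 2282\right) + g} = \frac{1}{\left(-274 - 2282\right) - 868} = \frac{1}{-2556 - 868} = \frac{1}{-3424} = - \frac{1}{3424}$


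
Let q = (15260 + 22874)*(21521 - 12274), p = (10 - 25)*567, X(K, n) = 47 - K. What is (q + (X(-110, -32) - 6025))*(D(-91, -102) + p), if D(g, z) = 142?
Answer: -2948954620490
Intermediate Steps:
p = -8505 (p = -15*567 = -8505)
q = 352625098 (q = 38134*9247 = 352625098)
(q + (X(-110, -32) - 6025))*(D(-91, -102) + p) = (352625098 + ((47 - 1*(-110)) - 6025))*(142 - 8505) = (352625098 + ((47 + 110) - 6025))*(-8363) = (352625098 + (157 - 6025))*(-8363) = (352625098 - 5868)*(-8363) = 352619230*(-8363) = -2948954620490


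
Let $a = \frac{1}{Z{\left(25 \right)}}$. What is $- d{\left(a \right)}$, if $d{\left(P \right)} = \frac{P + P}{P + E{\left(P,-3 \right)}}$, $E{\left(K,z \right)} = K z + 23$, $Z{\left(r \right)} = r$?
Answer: $- \frac{2}{573} \approx -0.0034904$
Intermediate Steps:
$E{\left(K,z \right)} = 23 + K z$
$a = \frac{1}{25} \approx 0.04$
$d{\left(P \right)} = \frac{2 P}{23 - 2 P}$ ($d{\left(P \right)} = \frac{P + P}{P + \left(23 + P \left(-3\right)\right)} = \frac{2 P}{P - \left(-23 + 3 P\right)} = \frac{2 P}{23 - 2 P}$)
$- d{\left(a \right)} = - \frac{2}{25 \left(23 - \frac{2}{25}\right)} = - \frac{2}{25 \cdot \frac{573}{25}} = - \frac{2 \cdot 25}{25 \cdot 573} = \left(-1\right) \frac{2}{573} = - \frac{2}{573}$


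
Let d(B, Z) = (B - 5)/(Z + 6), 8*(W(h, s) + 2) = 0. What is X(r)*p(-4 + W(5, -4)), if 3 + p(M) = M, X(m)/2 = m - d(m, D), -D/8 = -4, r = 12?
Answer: -4041/19 ≈ -212.68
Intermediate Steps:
D = 32 (D = -8*(-4) = 32)
W(h, s) = -2 (W(h, s) = -2 + (⅛)*0 = -2 + 0 = -2)
d(B, Z) = (-5 + B)/(6 + Z)
X(m) = 5/19 + 37*m/19 (X(m) = 2*(m - (-5 + m)/(6 + 32)) = 2*(m - (-5 + m)/38) = 2*(m - (-5/38 + m/38)) = 2*(m + (5/38 - m/38)) = 2*(5/38 + 37*m/38) = 5/19 + 37*m/19)
p(M) = -3 + M
X(r)*p(-4 + W(5, -4)) = (5/19 + (37/19)*12)*(-3 + (-4 - 2)) = (5/19 + 444/19)*(-3 - 6) = (449/19)*(-9) = -4041/19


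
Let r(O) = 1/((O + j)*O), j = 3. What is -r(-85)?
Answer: -1/6970 ≈ -0.00014347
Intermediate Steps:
r(O) = 1/(O*(3 + O)) (r(O) = 1/((O + 3)*O) = 1/((3 + O)*O) = 1/(O*(3 + O)))
-r(-85) = -1/((-85)*(3 - 85)) = -(-1)/(85*(-82)) = -(-1)*(-1)/(85*82) = -1*1/6970 = -1/6970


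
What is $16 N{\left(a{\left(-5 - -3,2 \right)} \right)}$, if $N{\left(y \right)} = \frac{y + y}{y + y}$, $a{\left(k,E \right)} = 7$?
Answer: $16$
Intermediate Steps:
$N{\left(y \right)} = 1$ ($N{\left(y \right)} = \frac{2 y}{2 y} = 2 y \frac{1}{2 y} = 1$)
$16 N{\left(a{\left(-5 - -3,2 \right)} \right)} = 16 \cdot 1 = 16$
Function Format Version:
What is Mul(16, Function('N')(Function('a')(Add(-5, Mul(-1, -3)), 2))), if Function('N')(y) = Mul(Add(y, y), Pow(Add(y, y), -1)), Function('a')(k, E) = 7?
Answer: 16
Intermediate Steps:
Function('N')(y) = 1 (Function('N')(y) = Mul(Mul(2, y), Pow(Mul(2, y), -1)) = Mul(Mul(2, y), Mul(Rational(1, 2), Pow(y, -1))) = 1)
Mul(16, Function('N')(Function('a')(Add(-5, Mul(-1, -3)), 2))) = Mul(16, 1) = 16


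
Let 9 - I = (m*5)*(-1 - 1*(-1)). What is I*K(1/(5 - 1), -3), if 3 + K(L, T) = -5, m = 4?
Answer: -72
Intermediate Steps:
K(L, T) = -8 (K(L, T) = -3 - 5 = -8)
I = 9 (I = 9 - 4*5*(-1 - 1*(-1)) = 9 - 20*(-1 + 1) = 9 - 20*0 = 9 - 1*0 = 9 + 0 = 9)
I*K(1/(5 - 1), -3) = 9*(-8) = -72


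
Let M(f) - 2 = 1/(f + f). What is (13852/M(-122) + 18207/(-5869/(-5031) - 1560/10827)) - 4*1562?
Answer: 18583566273047/1004578243 ≈ 18499.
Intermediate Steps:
M(f) = 2 + 1/(2*f) (M(f) = 2 + 1/(f + f) = 2 + 1/(2*f))
(13852/M(-122) + 18207/(-5869/(-5031) - 1560/10827)) - 4*1562 = (13852/(2 + (1/2)/(-122)) + 18207/(-5869/(-5031) - 1560/10827)) - 4*1562 = (13852/(2 + (1/2)*(-1/122)) + 18207/(-5869*(-1/5031) - 1560*1/10827)) - 1*6248 = (13852/(2 - 1/244) + 18207/(5869/5031 - 520/3609)) - 6248 = (13852/(487/244) + 18207/(2062789/2017431)) - 6248 = (13852*(244/487) + 18207*(2017431/2062789)) - 6248 = (3379888/487 + 36731366217/2062789) - 6248 = 24860171135311/1004578243 - 6248 = 18583566273047/1004578243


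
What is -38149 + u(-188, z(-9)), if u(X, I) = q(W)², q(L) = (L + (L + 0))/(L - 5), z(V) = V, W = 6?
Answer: -38005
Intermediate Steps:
q(L) = 2*L/(-5 + L) (q(L) = (L + L)/(-5 + L) = (2*L)/(-5 + L) = 2*L/(-5 + L))
u(X, I) = 144 (u(X, I) = (2*6/(-5 + 6))² = (2*6/1)² = (2*6*1)² = 12² = 144)
-38149 + u(-188, z(-9)) = -38149 + 144 = -38005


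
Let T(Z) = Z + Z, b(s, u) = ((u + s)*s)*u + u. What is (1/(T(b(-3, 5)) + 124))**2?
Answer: 1/5476 ≈ 0.00018262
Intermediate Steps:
b(s, u) = u + s*u*(s + u) (b(s, u) = ((s + u)*s)*u + u = (s*(s + u))*u + u = s*u*(s + u) + u = u + s*u*(s + u))
T(Z) = 2*Z
(1/(T(b(-3, 5)) + 124))**2 = (1/(2*(5*(1 + (-3)**2 - 3*5)) + 124))**2 = (1/(2*(5*(1 + 9 - 15)) + 124))**2 = (1/(2*(5*(-5)) + 124))**2 = (1/(2*(-25) + 124))**2 = (1/(-50 + 124))**2 = (1/74)**2 = 1/5476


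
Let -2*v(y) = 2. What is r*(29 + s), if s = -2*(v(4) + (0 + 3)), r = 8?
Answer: 200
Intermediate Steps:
v(y) = -1 (v(y) = -½*2 = -1)
s = -4 (s = -2*(-1 + (0 + 3)) = -2*(-1 + 3) = -2*2 = -4)
r*(29 + s) = 8*(29 - 4) = 8*25 = 200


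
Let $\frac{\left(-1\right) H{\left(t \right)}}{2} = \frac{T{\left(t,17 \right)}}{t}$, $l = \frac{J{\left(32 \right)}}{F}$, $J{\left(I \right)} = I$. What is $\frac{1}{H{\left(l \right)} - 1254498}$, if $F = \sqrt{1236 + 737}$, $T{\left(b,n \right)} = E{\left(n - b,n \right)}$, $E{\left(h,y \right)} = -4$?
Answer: $- \frac{20071968}{25180243710091} - \frac{4 \sqrt{1973}}{25180243710091} \approx -7.9714 \cdot 10^{-7}$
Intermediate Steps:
$T{\left(b,n \right)} = -4$
$F = \sqrt{1973} \approx 44.418$
$l = \frac{32 \sqrt{1973}}{1973}$ ($l = \frac{32}{\sqrt{1973}} = 32 \frac{\sqrt{1973}}{1973} = \frac{32 \sqrt{1973}}{1973} \approx 0.72042$)
$H{\left(t \right)} = \frac{8}{t}$ ($H{\left(t \right)} = - 2 \left(- \frac{4}{t}\right) = \frac{8}{t}$)
$\frac{1}{H{\left(l \right)} - 1254498} = \frac{1}{\frac{8}{\frac{32}{1973} \sqrt{1973}} - 1254498} = \frac{1}{8 \frac{\sqrt{1973}}{32} - 1254498} = \frac{1}{\frac{\sqrt{1973}}{4} - 1254498} = \frac{1}{-1254498 + \frac{\sqrt{1973}}{4}}$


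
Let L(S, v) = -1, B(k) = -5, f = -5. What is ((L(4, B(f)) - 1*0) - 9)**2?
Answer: 100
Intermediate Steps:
((L(4, B(f)) - 1*0) - 9)**2 = ((-1 - 1*0) - 9)**2 = ((-1 + 0) - 9)**2 = (-1 - 9)**2 = (-10)**2 = 100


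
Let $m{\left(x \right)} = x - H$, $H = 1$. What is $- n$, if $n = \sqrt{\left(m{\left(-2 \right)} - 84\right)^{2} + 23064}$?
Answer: $- \sqrt{30633} \approx -175.02$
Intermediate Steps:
$m{\left(x \right)} = -1 + x$ ($m{\left(x \right)} = x - 1 = -1 + x$)
$n = \sqrt{30633}$ ($n = \sqrt{\left(\left(-1 - 2\right) - 84\right)^{2} + 23064} = \sqrt{\left(-3 - 84\right)^{2} + 23064} = \sqrt{\left(-87\right)^{2} + 23064} = \sqrt{7569 + 23064} = \sqrt{30633} \approx 175.02$)
$- n = - \sqrt{30633}$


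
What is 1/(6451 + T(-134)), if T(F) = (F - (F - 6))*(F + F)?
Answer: 1/4843 ≈ 0.00020648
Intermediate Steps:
T(F) = 12*F (T(F) = (F - (-6 + F))*(2*F) = (F + (6 - F))*(2*F) = 6*(2*F) = 12*F)
1/(6451 + T(-134)) = 1/(6451 + 12*(-134)) = 1/(6451 - 1608) = 1/4843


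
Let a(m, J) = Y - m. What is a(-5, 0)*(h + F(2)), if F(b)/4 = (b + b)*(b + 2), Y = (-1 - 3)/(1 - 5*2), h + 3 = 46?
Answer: 5243/9 ≈ 582.56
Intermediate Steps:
h = 43 (h = -3 + 46 = 43)
Y = 4/9 (Y = -4/(1 - 10) = -4/(-9) = -4*(-⅑) = 4/9 ≈ 0.44444)
a(m, J) = 4/9 - m
F(b) = 8*b*(2 + b) (F(b) = 4*((b + b)*(b + 2)) = 4*((2*b)*(2 + b)) = 4*(2*b*(2 + b)) = 8*b*(2 + b))
a(-5, 0)*(h + F(2)) = (4/9 - 1*(-5))*(43 + 8*2*(2 + 2)) = (4/9 + 5)*(43 + 8*2*4) = 49*(43 + 64)/9 = (49/9)*107 = 5243/9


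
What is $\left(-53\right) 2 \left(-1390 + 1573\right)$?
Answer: $-19398$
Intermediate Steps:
$\left(-53\right) 2 \left(-1390 + 1573\right) = \left(-106\right) 183 = -19398$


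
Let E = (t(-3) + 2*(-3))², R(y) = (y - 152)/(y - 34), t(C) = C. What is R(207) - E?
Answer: -13958/173 ≈ -80.682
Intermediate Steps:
R(y) = (-152 + y)/(-34 + y)
E = 81 (E = (-3 + 2*(-3))² = (-3 - 6)² = (-9)² = 81)
R(207) - E = (-152 + 207)/(-34 + 207) - 1*81 = 55/173 - 81 = -13958/173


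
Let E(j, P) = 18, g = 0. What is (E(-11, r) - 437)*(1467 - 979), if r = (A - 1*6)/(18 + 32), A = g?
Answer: -204472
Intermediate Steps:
A = 0
r = -3/25 (r = (0 - 1*6)/(18 + 32) = (0 - 6)/50 = -6*1/50 = -3/25 ≈ -0.12000)
(E(-11, r) - 437)*(1467 - 979) = (18 - 437)*(1467 - 979) = -419*488 = -204472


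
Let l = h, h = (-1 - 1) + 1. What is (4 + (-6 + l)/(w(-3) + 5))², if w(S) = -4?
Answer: 9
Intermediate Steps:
h = -1 (h = -2 + 1 = -1)
l = -1
(4 + (-6 + l)/(w(-3) + 5))² = (4 + (-6 - 1)/(-4 + 5))² = (4 - 7/1)² = (4 - 7*1)² = (4 - 7)² = (-3)² = 9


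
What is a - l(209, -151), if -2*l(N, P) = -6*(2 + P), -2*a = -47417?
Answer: 48311/2 ≈ 24156.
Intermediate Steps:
a = 47417/2 (a = -½*(-47417) = 47417/2 ≈ 23709.)
l(N, P) = 6 + 3*P (l(N, P) = -(-3)*(2 + P) = -(-12 - 6*P)/2 = 6 + 3*P)
a - l(209, -151) = 47417/2 - (6 + 3*(-151)) = 47417/2 - (6 - 453) = 47417/2 - 1*(-447) = 47417/2 + 447 = 48311/2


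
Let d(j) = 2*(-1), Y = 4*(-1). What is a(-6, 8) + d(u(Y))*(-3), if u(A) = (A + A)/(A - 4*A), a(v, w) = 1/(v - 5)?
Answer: 65/11 ≈ 5.9091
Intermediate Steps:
a(v, w) = 1/(-5 + v)
Y = -4
u(A) = -2/3 (u(A) = (2*A)/((-3*A)) = (2*A)*(-1/(3*A)) = -2/3)
d(j) = -2
a(-6, 8) + d(u(Y))*(-3) = 1/(-5 - 6) - 2*(-3) = 1/(-11) + 6 = -1/11 + 6 = 65/11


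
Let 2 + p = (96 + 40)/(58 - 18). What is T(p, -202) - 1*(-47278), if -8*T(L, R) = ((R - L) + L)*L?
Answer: 946267/20 ≈ 47313.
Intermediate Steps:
p = 7/5 (p = -2 + (96 + 40)/(58 - 18) = -2 + 136/40 = -2 + 136*(1/40) = -2 + 17/5 = 7/5 ≈ 1.4000)
T(L, R) = -L*R/8 (T(L, R) = -((R - L) + L)*L/8 = -R*L/8 = -L*R/8)
T(p, -202) - 1*(-47278) = -⅛*7/5*(-202) - 1*(-47278) = 707/20 + 47278 = 946267/20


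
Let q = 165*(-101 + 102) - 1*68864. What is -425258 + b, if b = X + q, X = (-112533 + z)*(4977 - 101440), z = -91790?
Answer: 19709115592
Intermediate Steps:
X = 19709609549 (X = (-112533 - 91790)*(4977 - 101440) = -204323*(-96463) = 19709609549)
q = -68699 (q = 165*1 - 68864 = 165 - 68864 = -68699)
b = 19709540850 (b = 19709609549 - 68699 = 19709540850)
-425258 + b = -425258 + 19709540850 = 19709115592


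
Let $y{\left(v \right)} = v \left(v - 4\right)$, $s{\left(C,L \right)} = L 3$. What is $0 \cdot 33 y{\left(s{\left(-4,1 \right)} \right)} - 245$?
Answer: $-245$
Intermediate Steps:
$s{\left(C,L \right)} = 3 L$
$y{\left(v \right)} = v \left(-4 + v\right)$
$0 \cdot 33 y{\left(s{\left(-4,1 \right)} \right)} - 245 = 0 \cdot 33 \cdot 3 \cdot 1 \left(-4 + 3 \cdot 1\right) - 245 = 0 \cdot 3 \left(-4 + 3\right) - 245 = 0 \cdot 3 \left(-1\right) - 245 = 0 \left(-3\right) - 245 = 0 - 245 = -245$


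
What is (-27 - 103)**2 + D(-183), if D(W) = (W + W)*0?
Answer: 16900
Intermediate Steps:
D(W) = 0 (D(W) = (2*W)*0 = 0)
(-27 - 103)**2 + D(-183) = (-27 - 103)**2 + 0 = (-130)**2 + 0 = 16900 + 0 = 16900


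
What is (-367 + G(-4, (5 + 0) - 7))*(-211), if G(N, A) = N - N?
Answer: 77437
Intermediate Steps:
G(N, A) = 0
(-367 + G(-4, (5 + 0) - 7))*(-211) = (-367 + 0)*(-211) = -367*(-211) = 77437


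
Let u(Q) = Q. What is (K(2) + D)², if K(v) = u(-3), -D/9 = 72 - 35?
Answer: 112896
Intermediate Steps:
D = -333 (D = -9*(72 - 35) = -9*37 = -333)
K(v) = -3
(K(2) + D)² = (-3 - 333)² = (-336)² = 112896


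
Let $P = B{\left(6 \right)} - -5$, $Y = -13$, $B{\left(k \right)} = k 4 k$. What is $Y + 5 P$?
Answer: $732$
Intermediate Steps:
$B{\left(k \right)} = 4 k^{2}$ ($B{\left(k \right)} = 4 k k = 4 k^{2}$)
$P = 149$ ($P = 4 \cdot 6^{2} - -5 = 4 \cdot 36 + 5 = 144 + 5 = 149$)
$Y + 5 P = -13 + 5 \cdot 149 = -13 + 745 = 732$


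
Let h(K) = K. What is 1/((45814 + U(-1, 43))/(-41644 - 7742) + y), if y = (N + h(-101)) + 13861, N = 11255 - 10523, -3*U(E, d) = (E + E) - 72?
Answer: 74079/1073484110 ≈ 6.9008e-5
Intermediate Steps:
U(E, d) = 24 - 2*E/3 (U(E, d) = -((E + E) - 72)/3 = -(2*E - 72)/3 = -(-72 + 2*E)/3 = 24 - 2*E/3)
N = 732
y = 14492 (y = (732 - 101) + 13861 = 631 + 13861 = 14492)
1/((45814 + U(-1, 43))/(-41644 - 7742) + y) = 1/((45814 + (24 - ⅔*(-1)))/(-41644 - 7742) + 14492) = 1/((45814 + (24 + ⅔))/(-49386) + 14492) = 1/((45814 + 74/3)*(-1/49386) + 14492) = 1/((137516/3)*(-1/49386) + 14492) = 1/(-68758/74079 + 14492) = 1/(1073484110/74079) = 74079/1073484110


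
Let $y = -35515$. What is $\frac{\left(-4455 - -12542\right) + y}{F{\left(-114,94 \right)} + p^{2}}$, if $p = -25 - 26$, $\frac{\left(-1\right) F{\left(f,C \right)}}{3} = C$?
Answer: $- \frac{27428}{2319} \approx -11.828$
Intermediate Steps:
$F{\left(f,C \right)} = - 3 C$
$p = -51$
$\frac{\left(-4455 - -12542\right) + y}{F{\left(-114,94 \right)} + p^{2}} = \frac{\left(-4455 - -12542\right) - 35515}{\left(-3\right) 94 + \left(-51\right)^{2}} = \frac{\left(-4455 + 12542\right) - 35515}{-282 + 2601} = \frac{8087 - 35515}{2319} = \left(-27428\right) \frac{1}{2319} = - \frac{27428}{2319}$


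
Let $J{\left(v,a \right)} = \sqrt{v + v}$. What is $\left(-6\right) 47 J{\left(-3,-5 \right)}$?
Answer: $- 282 i \sqrt{6} \approx - 690.76 i$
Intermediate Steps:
$J{\left(v,a \right)} = \sqrt{2} \sqrt{v}$ ($J{\left(v,a \right)} = \sqrt{2 v} = \sqrt{2} \sqrt{v}$)
$\left(-6\right) 47 J{\left(-3,-5 \right)} = \left(-6\right) 47 \sqrt{2} \sqrt{-3} = - 282 \sqrt{2} i \sqrt{3} = - 282 i \sqrt{6}$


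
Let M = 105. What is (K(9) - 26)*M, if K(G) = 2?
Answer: -2520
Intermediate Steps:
(K(9) - 26)*M = (2 - 26)*105 = -24*105 = -2520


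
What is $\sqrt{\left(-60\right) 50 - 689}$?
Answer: $i \sqrt{3689} \approx 60.737 i$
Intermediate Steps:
$\sqrt{\left(-60\right) 50 - 689} = \sqrt{-3000 - 689} = \sqrt{-3689} = i \sqrt{3689}$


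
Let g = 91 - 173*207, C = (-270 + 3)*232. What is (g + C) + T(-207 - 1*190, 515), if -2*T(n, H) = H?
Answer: -195843/2 ≈ -97922.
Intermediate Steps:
T(n, H) = -H/2
C = -61944 (C = -267*232 = -61944)
g = -35720 (g = 91 - 35811 = -35720)
(g + C) + T(-207 - 1*190, 515) = (-35720 - 61944) - ½*515 = -97664 - 515/2 = -195843/2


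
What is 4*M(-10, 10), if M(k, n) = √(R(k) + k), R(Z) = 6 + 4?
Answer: 0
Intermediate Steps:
R(Z) = 10
M(k, n) = √(10 + k)
4*M(-10, 10) = 4*√(10 - 10) = 4*√0 = 4*0 = 0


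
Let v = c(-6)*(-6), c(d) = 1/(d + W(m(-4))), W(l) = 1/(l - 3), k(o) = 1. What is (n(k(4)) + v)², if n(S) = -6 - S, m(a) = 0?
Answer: 13225/361 ≈ 36.634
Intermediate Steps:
W(l) = 1/(-3 + l)
c(d) = 1/(-⅓ + d) (c(d) = 1/(d + 1/(-3 + 0)) = 1/(d + 1/(-3)) = 1/(d - ⅓) = 1/(-⅓ + d))
v = 18/19 (v = (3/(-1 + 3*(-6)))*(-6) = (3/(-1 - 18))*(-6) = (3/(-19))*(-6) = (3*(-1/19))*(-6) = -3/19*(-6) = 18/19 ≈ 0.94737)
(n(k(4)) + v)² = ((-6 - 1*1) + 18/19)² = ((-6 - 1) + 18/19)² = (-7 + 18/19)² = (-115/19)² = 13225/361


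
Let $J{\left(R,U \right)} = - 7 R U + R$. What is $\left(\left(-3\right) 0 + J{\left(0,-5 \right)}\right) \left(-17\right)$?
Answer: $0$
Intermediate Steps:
$J{\left(R,U \right)} = R - 7 R U$ ($J{\left(R,U \right)} = - 7 R U + R = R - 7 R U$)
$\left(\left(-3\right) 0 + J{\left(0,-5 \right)}\right) \left(-17\right) = \left(\left(-3\right) 0 + 0 \left(1 - -35\right)\right) \left(-17\right) = \left(0 + 0 \left(1 + 35\right)\right) \left(-17\right) = \left(0 + 0 \cdot 36\right) \left(-17\right) = \left(0 + 0\right) \left(-17\right) = 0 \left(-17\right) = 0$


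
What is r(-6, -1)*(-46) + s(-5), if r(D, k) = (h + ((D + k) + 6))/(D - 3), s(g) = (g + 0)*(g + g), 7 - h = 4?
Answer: 542/9 ≈ 60.222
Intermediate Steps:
h = 3 (h = 7 - 1*4 = 7 - 4 = 3)
s(g) = 2*g**2 (s(g) = g*(2*g) = 2*g**2)
r(D, k) = (9 + D + k)/(-3 + D) (r(D, k) = (3 + ((D + k) + 6))/(D - 3) = (3 + (6 + D + k))/(-3 + D) = (9 + D + k)/(-3 + D))
r(-6, -1)*(-46) + s(-5) = ((9 - 6 - 1)/(-3 - 6))*(-46) + 2*(-5)**2 = (2/(-9))*(-46) + 2*25 = -1/9*2*(-46) + 50 = -2/9*(-46) + 50 = 92/9 + 50 = 542/9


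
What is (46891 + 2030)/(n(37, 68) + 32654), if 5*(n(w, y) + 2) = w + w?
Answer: 244605/163334 ≈ 1.4976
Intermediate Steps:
n(w, y) = -2 + 2*w/5 (n(w, y) = -2 + (w + w)/5 = -2 + (2*w)/5 = -2 + 2*w/5)
(46891 + 2030)/(n(37, 68) + 32654) = (46891 + 2030)/((-2 + (2/5)*37) + 32654) = 48921/((-2 + 74/5) + 32654) = 48921/(64/5 + 32654) = 48921/(163334/5) = 48921*(5/163334) = 244605/163334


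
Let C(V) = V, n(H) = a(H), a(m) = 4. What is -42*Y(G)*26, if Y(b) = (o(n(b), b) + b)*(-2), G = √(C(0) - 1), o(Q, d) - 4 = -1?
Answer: 6552 + 2184*I ≈ 6552.0 + 2184.0*I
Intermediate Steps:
n(H) = 4
o(Q, d) = 3 (o(Q, d) = 4 - 1 = 3)
G = I (G = √(0 - 1) = √(-1) = I ≈ 1.0*I)
Y(b) = -6 - 2*b (Y(b) = (3 + b)*(-2) = -6 - 2*b)
-42*Y(G)*26 = -42*(-6 - 2*I)*26 = (252 + 84*I)*26 = 6552 + 2184*I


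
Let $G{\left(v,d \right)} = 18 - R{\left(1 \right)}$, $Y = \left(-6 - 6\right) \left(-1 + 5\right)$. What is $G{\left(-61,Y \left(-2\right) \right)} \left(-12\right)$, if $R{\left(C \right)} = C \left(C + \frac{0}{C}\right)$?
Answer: $-204$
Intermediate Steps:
$R{\left(C \right)} = C^{2}$ ($R{\left(C \right)} = C \left(C + 0\right) = C C = C^{2}$)
$Y = -48$ ($Y = \left(-12\right) 4 = -48$)
$G{\left(v,d \right)} = 17$ ($G{\left(v,d \right)} = 18 - 1^{2} = 18 - 1 = 17$)
$G{\left(-61,Y \left(-2\right) \right)} \left(-12\right) = 17 \left(-12\right) = -204$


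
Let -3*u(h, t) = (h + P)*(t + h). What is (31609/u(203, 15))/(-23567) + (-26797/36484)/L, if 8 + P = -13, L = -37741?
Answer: 198504747443/1642222397555597 ≈ 0.00012088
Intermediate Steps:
P = -21 (P = -8 - 13 = -21)
u(h, t) = -(-21 + h)*(h + t)/3 (u(h, t) = -(h - 21)*(t + h)/3 = -(-21 + h)*(h + t)/3)
(31609/u(203, 15))/(-23567) + (-26797/36484)/L = (31609/(7*203 + 7*15 - 1/3*203**2 - 1/3*203*15))/(-23567) - 26797/36484/(-37741) = (31609/(1421 + 105 - 1/3*41209 - 1015))*(-1/23567) - 26797*1/36484*(-1/37741) = (31609/(1421 + 105 - 41209/3 - 1015))*(-1/23567) - 26797/36484*(-1/37741) = (31609/(-39676/3))*(-1/23567) + 26797/1376942644 = (31609*(-3/39676))*(-1/23567) + 26797/1376942644 = -94827/39676*(-1/23567) + 26797/1376942644 = 94827/935044292 + 26797/1376942644 = 198504747443/1642222397555597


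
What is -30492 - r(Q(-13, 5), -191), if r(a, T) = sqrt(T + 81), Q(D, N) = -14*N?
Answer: -30492 - I*sqrt(110) ≈ -30492.0 - 10.488*I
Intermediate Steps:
r(a, T) = sqrt(81 + T)
-30492 - r(Q(-13, 5), -191) = -30492 - sqrt(81 - 191) = -30492 - sqrt(-110) = -30492 - I*sqrt(110)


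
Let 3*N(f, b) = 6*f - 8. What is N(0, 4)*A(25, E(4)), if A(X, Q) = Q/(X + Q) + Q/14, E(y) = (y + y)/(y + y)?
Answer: -80/273 ≈ -0.29304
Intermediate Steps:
E(y) = 1 (E(y) = (2*y)/((2*y)) = (2*y)*(1/(2*y)) = 1)
N(f, b) = -8/3 + 2*f (N(f, b) = (6*f - 8)/3 = (-8 + 6*f)/3 = -8/3 + 2*f)
A(X, Q) = Q/14 + Q/(Q + X) (A(X, Q) = Q/(Q + X) + Q*(1/14) = Q/(Q + X) + Q/14 = Q/14 + Q/(Q + X))
N(0, 4)*A(25, E(4)) = (-8/3 + 2*0)*((1/14)*1*(14 + 1 + 25)/(1 + 25)) = (-8/3 + 0)*((1/14)*1*40/26) = -4*40/(21*26) = -8/3*10/91 = -80/273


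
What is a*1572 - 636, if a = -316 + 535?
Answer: 343632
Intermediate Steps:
a = 219
a*1572 - 636 = 219*1572 - 636 = 344268 - 636 = 343632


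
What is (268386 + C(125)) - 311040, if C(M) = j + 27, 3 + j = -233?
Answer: -42863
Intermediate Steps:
j = -236 (j = -3 - 233 = -236)
C(M) = -209 (C(M) = -236 + 27 = -209)
(268386 + C(125)) - 311040 = (268386 - 209) - 311040 = 268177 - 311040 = -42863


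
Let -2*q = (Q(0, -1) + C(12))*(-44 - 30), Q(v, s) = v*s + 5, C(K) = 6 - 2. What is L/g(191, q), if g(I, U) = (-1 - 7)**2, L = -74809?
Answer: -74809/64 ≈ -1168.9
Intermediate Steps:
C(K) = 4
Q(v, s) = 5 + s*v (Q(v, s) = s*v + 5 = 5 + s*v)
q = 333 (q = -((5 - 1*0) + 4)*(-44 - 30)/2 = -((5 + 0) + 4)*(-74)/2 = -(5 + 4)*(-74)/2 = -9*(-74)/2 = -1/2*(-666) = 333)
g(I, U) = 64 (g(I, U) = (-8)**2 = 64)
L/g(191, q) = -74809/64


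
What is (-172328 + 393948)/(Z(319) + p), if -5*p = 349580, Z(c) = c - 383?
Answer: -11081/3499 ≈ -3.1669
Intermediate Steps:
Z(c) = -383 + c
p = -69916 (p = -⅕*349580 = -69916)
(-172328 + 393948)/(Z(319) + p) = (-172328 + 393948)/((-383 + 319) - 69916) = 221620/(-64 - 69916) = 221620/(-69980) = 221620*(-1/69980) = -11081/3499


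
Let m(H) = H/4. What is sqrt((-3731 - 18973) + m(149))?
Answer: I*sqrt(90667)/2 ≈ 150.55*I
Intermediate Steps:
m(H) = H/4 (m(H) = H*(1/4) = H/4)
sqrt((-3731 - 18973) + m(149)) = sqrt((-3731 - 18973) + (1/4)*149) = sqrt(-22704 + 149/4) = sqrt(-90667/4) = I*sqrt(90667)/2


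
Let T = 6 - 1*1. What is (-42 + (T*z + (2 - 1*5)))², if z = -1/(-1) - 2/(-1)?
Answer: 900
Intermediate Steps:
T = 5 (T = 6 - 1 = 5)
z = 3 (z = -1*(-1) - 2*(-1) = 1 + 2 = 3)
(-42 + (T*z + (2 - 1*5)))² = (-42 + (5*3 + (2 - 1*5)))² = (-42 + (15 + (2 - 5)))² = (-42 + (15 - 3))² = (-42 + 12)² = (-30)² = 900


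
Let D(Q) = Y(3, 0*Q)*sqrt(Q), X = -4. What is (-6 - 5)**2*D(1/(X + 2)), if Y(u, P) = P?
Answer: 0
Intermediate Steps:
D(Q) = 0 (D(Q) = (0*Q)*sqrt(Q) = 0*sqrt(Q) = 0)
(-6 - 5)**2*D(1/(X + 2)) = (-6 - 5)**2*0 = (-11)**2*0 = 121*0 = 0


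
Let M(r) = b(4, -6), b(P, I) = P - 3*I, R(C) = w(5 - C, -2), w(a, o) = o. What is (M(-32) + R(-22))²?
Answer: 400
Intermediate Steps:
R(C) = -2
M(r) = 22 (M(r) = 4 - 3*(-6) = 4 + 18 = 22)
(M(-32) + R(-22))² = (22 - 2)² = 20² = 400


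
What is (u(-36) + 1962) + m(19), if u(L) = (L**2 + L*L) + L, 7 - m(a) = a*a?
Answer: 4164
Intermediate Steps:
m(a) = 7 - a**2 (m(a) = 7 - a*a = 7 - a**2)
u(L) = L + 2*L**2 (u(L) = (L**2 + L**2) + L = 2*L**2 + L = L + 2*L**2)
(u(-36) + 1962) + m(19) = (-36*(1 + 2*(-36)) + 1962) + (7 - 1*19**2) = (-36*(1 - 72) + 1962) + (7 - 1*361) = (-36*(-71) + 1962) + (7 - 361) = (2556 + 1962) - 354 = 4518 - 354 = 4164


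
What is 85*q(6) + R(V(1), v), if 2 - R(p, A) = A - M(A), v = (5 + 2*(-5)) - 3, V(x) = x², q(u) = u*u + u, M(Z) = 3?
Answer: 3583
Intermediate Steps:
q(u) = u + u² (q(u) = u² + u = u + u²)
v = -8 (v = (5 - 10) - 3 = -5 - 3 = -8)
R(p, A) = 5 - A (R(p, A) = 2 - (A - 1*3) = 2 - (A - 3) = 2 - (-3 + A) = 2 + (3 - A) = 5 - A)
85*q(6) + R(V(1), v) = 85*(6*(1 + 6)) + (5 - 1*(-8)) = 85*(6*7) + (5 + 8) = 85*42 + 13 = 3570 + 13 = 3583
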